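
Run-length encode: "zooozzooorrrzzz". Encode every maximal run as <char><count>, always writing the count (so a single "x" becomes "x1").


String: "zooozzooorrrzzz"
Scanning for consecutive runs:
  'z' x 1
  'o' x 3
  'z' x 2
  'o' x 3
  'r' x 3
  'z' x 3
RLE = "z1o3z2o3r3z3"


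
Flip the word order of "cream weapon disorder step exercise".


Original: "cream weapon disorder step exercise"
Words (1..n): cream | weapon | disorder | step | exercise
Reversed (n..1): exercise | step | disorder | weapon | cream
Result = "exercise step disorder weapon cream"


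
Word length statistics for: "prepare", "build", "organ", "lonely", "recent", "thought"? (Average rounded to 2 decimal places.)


Lengths: "prepare"=7, "build"=5, "organ"=5, "lonely"=6, "recent"=6, "thought"=7
Sum = 36, Count = 6
Average = 36/6 = 6.00
= avg=6.00, min=5, max=7


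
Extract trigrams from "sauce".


Word: "sauce" (length 5)
Number of trigrams = 5 - 3 + 1 = 3
  Position 0: "sau"
  Position 1: "auc"
  Position 2: "uce"
Trigrams = "sau", "auc", "uce"


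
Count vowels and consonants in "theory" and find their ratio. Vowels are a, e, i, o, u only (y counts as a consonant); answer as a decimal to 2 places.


Word: "theory"
Vowels (a,e,i,o,u): 2
Consonants: 4
Ratio = 2/4
= 0.50


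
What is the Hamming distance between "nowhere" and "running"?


Comparing character by character (same length = 7):
  Pos 0: 'n' vs 'r' !=
  Pos 1: 'o' vs 'u' !=
  Pos 2: 'w' vs 'n' !=
  Pos 3: 'h' vs 'n' !=
  Pos 4: 'e' vs 'i' !=
  Pos 5: 'r' vs 'n' !=
  Pos 6: 'e' vs 'g' !=
Hamming distance = 7


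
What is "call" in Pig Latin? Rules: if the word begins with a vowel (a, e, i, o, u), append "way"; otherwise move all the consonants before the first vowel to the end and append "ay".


Word: "call"
Starts with consonant(s) → move to end, add 'ay'
Consonant cluster: "c"
Pig Latin = "allcay"


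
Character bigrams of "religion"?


Word: "religion" (length 8)
Number of bigrams = 8 - 2 + 1 = 7
  Position 0: "re"
  Position 1: "el"
  Position 2: "li"
  Position 3: "ig"
  Position 4: "gi"
  Position 5: "io"
  Position 6: "on"
Bigrams = "re", "el", "li", "ig", "gi", "io", "on"


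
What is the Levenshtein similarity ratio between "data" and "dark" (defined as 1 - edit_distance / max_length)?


Word 1: "data" (length 4)
Word 2: "dark" (length 4)
One optimal edit sequence:
  1. keep 'd'
  2. keep 'a'
  3. substitute 't' -> 'r'  (+1)
  4. substitute 'a' -> 'k'  (+1)
Edit distance = 2
Max length = max(4, 4) = 4
Similarity = 1 - 2/4
= 0.5000


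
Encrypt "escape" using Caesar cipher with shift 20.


Word: "escape"
Shift: 20
Each letter → (letter + shift) mod 26:
  'e' (4) + 20 = 24 → 'y'
  's' (18) + 20 = 12 → 'm'
  'c' (2) + 20 = 22 → 'w'
  'a' (0) + 20 = 20 → 'u'
  'p' (15) + 20 = 9 → 'j'
  'e' (4) + 20 = 24 → 'y'
Result = "ymwujy"


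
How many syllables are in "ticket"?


Word: "ticket"
Syllable breakdown: tick / et
Counting: 2 parts
= 2 syllables


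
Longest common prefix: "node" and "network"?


Word 1: "node"
Word 2: "network"
Comparing from start:
  Pos 0: 'n' == 'n'
  Pos 1: 'o' != 'e' (stop)
LCP = "n" (length 1)


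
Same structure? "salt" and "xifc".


Pattern of "salt": [0, 1, 2, 3]
Pattern of "xifc": [0, 1, 2, 3]
Patterns match
Same pattern = Yes


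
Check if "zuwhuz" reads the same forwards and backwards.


Word: "zuwhuz"
Reversed: "zuhwuz"
Forward == Backward? zuwhuz != zuhwuz
Palindrome = No


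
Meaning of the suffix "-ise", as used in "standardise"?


Suffix: -ise
Example: standardise = standard + -ise
Meaning = to make


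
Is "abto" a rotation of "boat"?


Word: "boat", Candidate: "abto"
Method: check if candidate is substring of word+word
"boatboat" contains "abto"? No
Is rotation = No


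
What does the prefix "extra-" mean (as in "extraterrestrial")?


Prefix: extra-
As in: extraterrestrial -> extra- + terrestrial
Meaning = beyond


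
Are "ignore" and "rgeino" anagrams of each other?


Word 1: "ignore" → sorted: eginor
Word 2: "rgeino" → sorted: eginor
Same letters? eginor == eginor
Anagram = Yes


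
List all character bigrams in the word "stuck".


Word: "stuck" (length 5)
Number of bigrams = 5 - 2 + 1 = 4
  Position 0: "st"
  Position 1: "tu"
  Position 2: "uc"
  Position 3: "ck"
Bigrams = "st", "tu", "uc", "ck"


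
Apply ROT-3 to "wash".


Word: "wash"
Shift: 3
Each letter → (letter + shift) mod 26:
  'w' (22) + 3 = 25 → 'z'
  'a' (0) + 3 = 3 → 'd'
  's' (18) + 3 = 21 → 'v'
  'h' (7) + 3 = 10 → 'k'
Result = "zdvk"


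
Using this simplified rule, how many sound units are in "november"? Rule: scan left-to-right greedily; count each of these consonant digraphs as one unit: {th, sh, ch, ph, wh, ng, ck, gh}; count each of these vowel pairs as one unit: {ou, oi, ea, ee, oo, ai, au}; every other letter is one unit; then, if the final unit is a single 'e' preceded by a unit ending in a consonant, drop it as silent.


Word: "november" (8 letters)
Left-to-right scan:
  (1) 'n' (letter)
  (2) 'o' (letter)
  (3) 'v' (letter)
  (4) 'e' (letter)
  (5) 'm' (letter)
  (6) 'b' (letter)
  (7) 'e' (letter)
  (8) 'r' (letter)
Units from scan: 8
Sound units = 8 units


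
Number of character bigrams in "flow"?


Word: "flow" (length 4)
Number of 2-grams = length - 2 + 1 = 4 - 2 + 1
= 3


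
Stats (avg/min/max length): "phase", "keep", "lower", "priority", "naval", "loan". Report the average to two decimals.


Lengths: "phase"=5, "keep"=4, "lower"=5, "priority"=8, "naval"=5, "loan"=4
Sum = 31, Count = 6
Average = 31/6 = 5.17
= avg=5.17, min=4, max=8


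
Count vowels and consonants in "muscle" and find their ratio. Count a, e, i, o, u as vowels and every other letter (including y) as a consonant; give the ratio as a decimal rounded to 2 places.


Word: "muscle"
Vowels (a,e,i,o,u): 2
Consonants: 4
Ratio = 2/4
= 0.50


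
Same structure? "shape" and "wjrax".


Pattern of "shape": [0, 1, 2, 3, 4]
Pattern of "wjrax": [0, 1, 2, 3, 4]
Patterns match
Same pattern = Yes


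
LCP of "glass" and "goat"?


Word 1: "glass"
Word 2: "goat"
Comparing from start:
  Pos 0: 'g' == 'g'
  Pos 1: 'l' != 'o' (stop)
LCP = "g" (length 1)


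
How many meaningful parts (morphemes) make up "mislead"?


Word: "mislead"
Morphemes: mis- + lead
Each morpheme carries meaning
= 2 morphemes


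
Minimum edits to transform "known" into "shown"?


Word 1: "known" (length 5)
Word 2: "shown" (length 5)
One optimal edit sequence (insert/delete/substitute each cost 1):
  1. substitute 'k' -> 's'  (+1)
  2. substitute 'n' -> 'h'  (+1)
  3. keep 'o'
  4. keep 'w'
  5. keep 'n'
Total edit operations: 2
Edit distance = 2


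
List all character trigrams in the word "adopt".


Word: "adopt" (length 5)
Number of trigrams = 5 - 3 + 1 = 3
  Position 0: "ado"
  Position 1: "dop"
  Position 2: "opt"
Trigrams = "ado", "dop", "opt"


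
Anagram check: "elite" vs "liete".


Word 1: "elite" → sorted: eeilt
Word 2: "liete" → sorted: eeilt
Same letters? eeilt == eeilt
Anagram = Yes


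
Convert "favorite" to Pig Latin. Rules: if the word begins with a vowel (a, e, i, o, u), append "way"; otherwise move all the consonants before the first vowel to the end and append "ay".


Word: "favorite"
Starts with consonant(s) → move to end, add 'ay'
Consonant cluster: "f"
Pig Latin = "avoritefay"


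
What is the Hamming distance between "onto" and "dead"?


Comparing character by character (same length = 4):
  Pos 0: 'o' vs 'd' !=
  Pos 1: 'n' vs 'e' !=
  Pos 2: 't' vs 'a' !=
  Pos 3: 'o' vs 'd' !=
Hamming distance = 4


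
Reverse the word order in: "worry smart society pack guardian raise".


Original: "worry smart society pack guardian raise"
Words (1..n): worry | smart | society | pack | guardian | raise
Reversed (n..1): raise | guardian | pack | society | smart | worry
Result = "raise guardian pack society smart worry"


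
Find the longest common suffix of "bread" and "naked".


Word 1: "bread"
Word 2: "naked"
Comparing from end:
  Pos -1: 'd' == 'd'
  Pos -2: 'a' != 'e' (stop)
LCS = "d" (length 1)


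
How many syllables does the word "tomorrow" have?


Word: "tomorrow"
Syllable breakdown: to / mor / row
Counting: 3 parts
= 3 syllables


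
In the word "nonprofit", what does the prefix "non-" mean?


Prefix: non-
As in: nonprofit -> non- + profit
Meaning = not


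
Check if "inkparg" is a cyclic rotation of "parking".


Word: "parking", Candidate: "inkparg"
Method: check if candidate is substring of word+word
"parkingparking" contains "inkparg"? No
Is rotation = No


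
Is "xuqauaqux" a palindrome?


Word: "xuqauaqux"
Reversed: "xuqauaqux"
Forward == Backward? xuqauaqux == xuqauaqux
Palindrome = Yes


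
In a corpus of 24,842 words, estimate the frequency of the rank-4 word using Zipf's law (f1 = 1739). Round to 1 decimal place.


Zipf's law: f(r) = f(1) / r
f(1) = 1739
f(4) = 1739 / 4
= 434.8 occurrences


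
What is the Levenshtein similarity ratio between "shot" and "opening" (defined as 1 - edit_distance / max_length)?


Word 1: "shot" (length 4)
Word 2: "opening" (length 7)
One optimal edit sequence:
  1. insert 'o'  (+1)
  2. insert 'p'  (+1)
  3. insert 'e'  (+1)
  4. substitute 's' -> 'n'  (+1)
  5. substitute 'h' -> 'i'  (+1)
  6. substitute 'o' -> 'n'  (+1)
  7. substitute 't' -> 'g'  (+1)
Edit distance = 7
Max length = max(4, 7) = 7
Similarity = 1 - 7/7
= 0.0000


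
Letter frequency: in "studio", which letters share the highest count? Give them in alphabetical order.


Word: "studio"
Letter counts:
  'd': 1
  'i': 1
  'o': 1
  's': 1
  't': 1
  'u': 1
Maximum count = 1
Most frequent = 'd', 'i', 'o', 's', 't', 'u' (1 time each)


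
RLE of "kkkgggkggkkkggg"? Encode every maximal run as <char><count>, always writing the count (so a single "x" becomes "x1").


String: "kkkgggkggkkkggg"
Scanning for consecutive runs:
  'k' x 3
  'g' x 3
  'k' x 1
  'g' x 2
  'k' x 3
  'g' x 3
RLE = "k3g3k1g2k3g3"


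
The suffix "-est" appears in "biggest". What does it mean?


Suffix: -est
Example: biggest = big + -est, with a spelling change
Meaning = most


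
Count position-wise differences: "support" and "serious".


Comparing character by character (same length = 7):
  Pos 0: 's' vs 's' =
  Pos 1: 'u' vs 'e' !=
  Pos 2: 'p' vs 'r' !=
  Pos 3: 'p' vs 'i' !=
  Pos 4: 'o' vs 'o' =
  Pos 5: 'r' vs 'u' !=
  Pos 6: 't' vs 's' !=
Hamming distance = 5


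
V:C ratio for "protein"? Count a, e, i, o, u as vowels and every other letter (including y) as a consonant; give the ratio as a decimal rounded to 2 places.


Word: "protein"
Vowels (a,e,i,o,u): 3
Consonants: 4
Ratio = 3/4
= 0.75


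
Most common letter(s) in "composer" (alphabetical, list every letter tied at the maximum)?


Word: "composer"
Letter counts:
  'c': 1
  'e': 1
  'm': 1
  'o': 2
  'p': 1
  'r': 1
  's': 1
Maximum count = 2
Most frequent = 'o' (2 times each)


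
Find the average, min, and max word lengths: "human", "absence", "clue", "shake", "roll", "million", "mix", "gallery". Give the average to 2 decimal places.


Lengths: "human"=5, "absence"=7, "clue"=4, "shake"=5, "roll"=4, "million"=7, "mix"=3, "gallery"=7
Sum = 42, Count = 8
Average = 42/8 = 5.25
= avg=5.25, min=3, max=7


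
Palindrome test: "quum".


Word: "quum"
Reversed: "muuq"
Forward == Backward? quum != muuq
Palindrome = No


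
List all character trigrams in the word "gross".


Word: "gross" (length 5)
Number of trigrams = 5 - 3 + 1 = 3
  Position 0: "gro"
  Position 1: "ros"
  Position 2: "oss"
Trigrams = "gro", "ros", "oss"


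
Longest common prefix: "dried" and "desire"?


Word 1: "dried"
Word 2: "desire"
Comparing from start:
  Pos 0: 'd' == 'd'
  Pos 1: 'r' != 'e' (stop)
LCP = "d" (length 1)


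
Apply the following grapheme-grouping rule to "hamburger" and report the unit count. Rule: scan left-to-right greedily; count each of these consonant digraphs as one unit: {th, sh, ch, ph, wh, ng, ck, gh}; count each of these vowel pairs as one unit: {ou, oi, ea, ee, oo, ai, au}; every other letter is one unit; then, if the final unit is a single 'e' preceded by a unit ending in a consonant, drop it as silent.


Word: "hamburger" (9 letters)
Left-to-right scan:
  (1) 'h' (letter)
  (2) 'a' (letter)
  (3) 'm' (letter)
  (4) 'b' (letter)
  (5) 'u' (letter)
  (6) 'r' (letter)
  (7) 'g' (letter)
  (8) 'e' (letter)
  (9) 'r' (letter)
Units from scan: 9
Sound units = 9 units


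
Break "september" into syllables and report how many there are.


Word: "september"
Syllable breakdown: sep / tem / ber
Counting: 3 parts
= 3 syllables


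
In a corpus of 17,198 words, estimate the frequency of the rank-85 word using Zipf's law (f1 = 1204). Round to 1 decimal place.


Zipf's law: f(r) = f(1) / r
f(1) = 1204
f(85) = 1204 / 85
= 14.2 occurrences


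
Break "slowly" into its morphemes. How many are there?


Word: "slowly"
Morphemes: slow + -ly
Each morpheme carries meaning
= 2 morphemes


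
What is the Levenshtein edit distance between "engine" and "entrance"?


Word 1: "engine" (length 6)
Word 2: "entrance" (length 8)
One optimal edit sequence (insert/delete/substitute each cost 1):
  1. keep 'e'
  2. keep 'n'
  3. insert 't'  (+1)
  4. substitute 'g' -> 'r'  (+1)
  5. substitute 'i' -> 'a'  (+1)
  6. keep 'n'
  7. insert 'c'  (+1)
  8. keep 'e'
Total edit operations: 4
Edit distance = 4


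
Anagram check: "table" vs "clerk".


Word 1: "table" → sorted: abelt
Word 2: "clerk" → sorted: ceklr
Same letters? abelt != ceklr
Anagram = No


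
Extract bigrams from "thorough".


Word: "thorough" (length 8)
Number of bigrams = 8 - 2 + 1 = 7
  Position 0: "th"
  Position 1: "ho"
  Position 2: "or"
  Position 3: "ro"
  Position 4: "ou"
  Position 5: "ug"
  Position 6: "gh"
Bigrams = "th", "ho", "or", "ro", "ou", "ug", "gh"


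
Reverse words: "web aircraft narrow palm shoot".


Original: "web aircraft narrow palm shoot"
Words (1..n): web | aircraft | narrow | palm | shoot
Reversed (n..1): shoot | palm | narrow | aircraft | web
Result = "shoot palm narrow aircraft web"


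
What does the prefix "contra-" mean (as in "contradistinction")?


Prefix: contra-
Example: contradistinction (contra- + distinction)
Meaning = against


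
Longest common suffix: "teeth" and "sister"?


Word 1: "teeth"
Word 2: "sister"
Comparing from end:
  Pos -1: 'h' != 'r' (stop)
LCS = "" (length 0)


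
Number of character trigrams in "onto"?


Word: "onto" (length 4)
Number of 3-grams = length - 3 + 1 = 4 - 3 + 1
= 2


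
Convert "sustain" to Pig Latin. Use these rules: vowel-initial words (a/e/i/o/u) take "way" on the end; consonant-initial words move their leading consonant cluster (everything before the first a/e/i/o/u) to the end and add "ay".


Word: "sustain"
Starts with consonant(s) → move to end, add 'ay'
Consonant cluster: "s"
Pig Latin = "ustainsay"


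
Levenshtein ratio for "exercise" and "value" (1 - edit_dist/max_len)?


Word 1: "exercise" (length 8)
Word 2: "value" (length 5)
One optimal edit sequence:
  1. delete 'e'  (+1)
  2. delete 'x'  (+1)
  3. delete 'e'  (+1)
  4. substitute 'r' -> 'v'  (+1)
  5. substitute 'c' -> 'a'  (+1)
  6. substitute 'i' -> 'l'  (+1)
  7. substitute 's' -> 'u'  (+1)
  8. keep 'e'
Edit distance = 7
Max length = max(8, 5) = 8
Similarity = 1 - 7/8
= 0.1250


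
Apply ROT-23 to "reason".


Word: "reason"
Shift: 23
Each letter → (letter + shift) mod 26:
  'r' (17) + 23 = 14 → 'o'
  'e' (4) + 23 = 1 → 'b'
  'a' (0) + 23 = 23 → 'x'
  's' (18) + 23 = 15 → 'p'
  'o' (14) + 23 = 11 → 'l'
  'n' (13) + 23 = 10 → 'k'
Result = "obxplk"


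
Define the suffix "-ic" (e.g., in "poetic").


Suffix: -ic
Example: poetic = poet + -ic
Meaning = relating to


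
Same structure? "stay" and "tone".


Pattern of "stay": [0, 1, 2, 3]
Pattern of "tone": [0, 1, 2, 3]
Patterns match
Same pattern = Yes


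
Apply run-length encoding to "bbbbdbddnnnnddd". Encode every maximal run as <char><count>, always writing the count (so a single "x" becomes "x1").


String: "bbbbdbddnnnnddd"
Scanning for consecutive runs:
  'b' x 4
  'd' x 1
  'b' x 1
  'd' x 2
  'n' x 4
  'd' x 3
RLE = "b4d1b1d2n4d3"


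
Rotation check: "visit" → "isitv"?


Word: "visit", Candidate: "isitv"
Method: check if candidate is substring of word+word
"visitvisit" contains "isitv"? Yes
Is rotation = Yes


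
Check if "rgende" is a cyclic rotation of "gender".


Word: "gender", Candidate: "rgende"
Method: check if candidate is substring of word+word
"gendergender" contains "rgende"? Yes
Is rotation = Yes


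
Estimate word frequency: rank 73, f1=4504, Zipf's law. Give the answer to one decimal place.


Zipf's law: f(r) = f(1) / r
f(1) = 4504
f(73) = 4504 / 73
= 61.7 occurrences


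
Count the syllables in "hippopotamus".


Word: "hippopotamus"
Syllable breakdown: hip / po / pot / a / mus
Counting: 5 parts
= 5 syllables


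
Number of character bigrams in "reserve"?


Word: "reserve" (length 7)
Number of 2-grams = length - 2 + 1 = 7 - 2 + 1
= 6


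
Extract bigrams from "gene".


Word: "gene" (length 4)
Number of bigrams = 4 - 2 + 1 = 3
  Position 0: "ge"
  Position 1: "en"
  Position 2: "ne"
Bigrams = "ge", "en", "ne"


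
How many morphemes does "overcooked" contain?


Word: "overcooked"
Morphemes: over- | cook | -ed
Each morpheme carries meaning
= 3 morphemes


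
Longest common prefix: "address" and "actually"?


Word 1: "address"
Word 2: "actually"
Comparing from start:
  Pos 0: 'a' == 'a'
  Pos 1: 'd' != 'c' (stop)
LCP = "a" (length 1)


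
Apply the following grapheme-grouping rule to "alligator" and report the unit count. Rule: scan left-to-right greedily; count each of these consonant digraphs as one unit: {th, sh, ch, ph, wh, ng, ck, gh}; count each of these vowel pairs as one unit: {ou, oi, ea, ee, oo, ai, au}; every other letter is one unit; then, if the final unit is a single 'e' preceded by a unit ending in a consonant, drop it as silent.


Word: "alligator" (9 letters)
Left-to-right scan:
  [1] 'a' (letter)
  [2] 'l' (letter)
  [3] 'l' (letter)
  [4] 'i' (letter)
  [5] 'g' (letter)
  [6] 'a' (letter)
  [7] 't' (letter)
  [8] 'o' (letter)
  [9] 'r' (letter)
Units from scan: 9
Sound units = 9 units


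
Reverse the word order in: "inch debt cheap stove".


Original: "inch debt cheap stove"
Words (1..n): inch | debt | cheap | stove
Reversed (n..1): stove | cheap | debt | inch
Result = "stove cheap debt inch"


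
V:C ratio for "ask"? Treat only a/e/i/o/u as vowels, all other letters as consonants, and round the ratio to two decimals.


Word: "ask"
Vowels (a,e,i,o,u): 1
Consonants: 2
Ratio = 1/2
= 0.50


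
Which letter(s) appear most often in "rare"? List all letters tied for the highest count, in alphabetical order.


Word: "rare"
Letter counts:
  'a': 1
  'e': 1
  'r': 2
Maximum count = 2
Most frequent = 'r' (2 times each)


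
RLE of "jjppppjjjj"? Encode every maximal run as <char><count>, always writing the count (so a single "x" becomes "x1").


String: "jjppppjjjj"
Scanning for consecutive runs:
  'j' x 2
  'p' x 4
  'j' x 4
RLE = "j2p4j4"


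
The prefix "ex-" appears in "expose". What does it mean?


Prefix: ex-
As in: expose -> ex- + pose
Meaning = out / former


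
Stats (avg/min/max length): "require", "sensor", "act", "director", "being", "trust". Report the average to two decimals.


Lengths: "require"=7, "sensor"=6, "act"=3, "director"=8, "being"=5, "trust"=5
Sum = 34, Count = 6
Average = 34/6 = 5.67
= avg=5.67, min=3, max=8


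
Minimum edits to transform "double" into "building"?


Word 1: "double" (length 6)
Word 2: "building" (length 8)
One optimal edit sequence (insert/delete/substitute each cost 1):
  1. delete 'd'  (+1)
  2. substitute 'o' -> 'b'  (+1)
  3. keep 'u'
  4. substitute 'b' -> 'i'  (+1)
  5. keep 'l'
  6. insert 'd'  (+1)
  7. insert 'i'  (+1)
  8. insert 'n'  (+1)
  9. substitute 'e' -> 'g'  (+1)
Total edit operations: 7
Edit distance = 7


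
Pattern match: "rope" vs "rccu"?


Pattern of "rope": [0, 1, 2, 3]
Pattern of "rccu": [0, 1, 1, 2]
Patterns do not match
Same pattern = No


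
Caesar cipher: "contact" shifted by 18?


Word: "contact"
Shift: 18
Each letter → (letter + shift) mod 26:
  'c' (2) + 18 = 20 → 'u'
  'o' (14) + 18 = 6 → 'g'
  'n' (13) + 18 = 5 → 'f'
  't' (19) + 18 = 11 → 'l'
  'a' (0) + 18 = 18 → 's'
  'c' (2) + 18 = 20 → 'u'
  't' (19) + 18 = 11 → 'l'
Result = "ugflsul"


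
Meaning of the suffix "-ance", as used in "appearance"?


Suffix: -ance
Example: appearance (appear + -ance)
Meaning = state of


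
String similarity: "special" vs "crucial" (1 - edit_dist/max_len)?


Word 1: "special" (length 7)
Word 2: "crucial" (length 7)
One optimal edit sequence:
  1. substitute 's' -> 'c'  (+1)
  2. substitute 'p' -> 'r'  (+1)
  3. substitute 'e' -> 'u'  (+1)
  4. keep 'c'
  5. keep 'i'
  6. keep 'a'
  7. keep 'l'
Edit distance = 3
Max length = max(7, 7) = 7
Similarity = 1 - 3/7
= 0.5714


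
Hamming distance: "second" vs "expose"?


Comparing character by character (same length = 6):
  Pos 0: 's' vs 'e' !=
  Pos 1: 'e' vs 'x' !=
  Pos 2: 'c' vs 'p' !=
  Pos 3: 'o' vs 'o' =
  Pos 4: 'n' vs 's' !=
  Pos 5: 'd' vs 'e' !=
Hamming distance = 5


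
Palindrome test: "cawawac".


Word: "cawawac"
Reversed: "cawawac"
Forward == Backward? cawawac == cawawac
Palindrome = Yes


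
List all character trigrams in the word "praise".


Word: "praise" (length 6)
Number of trigrams = 6 - 3 + 1 = 4
  Position 0: "pra"
  Position 1: "rai"
  Position 2: "ais"
  Position 3: "ise"
Trigrams = "pra", "rai", "ais", "ise"


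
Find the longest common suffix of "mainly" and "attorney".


Word 1: "mainly"
Word 2: "attorney"
Comparing from end:
  Pos -1: 'y' == 'y'
  Pos -2: 'l' != 'e' (stop)
LCS = "y" (length 1)


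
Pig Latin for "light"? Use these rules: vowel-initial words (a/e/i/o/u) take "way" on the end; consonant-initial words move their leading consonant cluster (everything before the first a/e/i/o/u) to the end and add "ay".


Word: "light"
Starts with consonant(s) → move to end, add 'ay'
Consonant cluster: "l"
Pig Latin = "ightlay"


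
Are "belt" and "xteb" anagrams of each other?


Word 1: "belt" → sorted: belt
Word 2: "xteb" → sorted: betx
Same letters? belt != betx
Anagram = No


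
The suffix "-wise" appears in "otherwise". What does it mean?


Suffix: -wise
Example: otherwise = other + -wise
Meaning = in the manner of


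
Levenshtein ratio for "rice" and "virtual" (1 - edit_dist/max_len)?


Word 1: "rice" (length 4)
Word 2: "virtual" (length 7)
One optimal edit sequence:
  1. insert 'v'  (+1)
  2. insert 'i'  (+1)
  3. keep 'r'
  4. insert 't'  (+1)
  5. substitute 'i' -> 'u'  (+1)
  6. substitute 'c' -> 'a'  (+1)
  7. substitute 'e' -> 'l'  (+1)
Edit distance = 6
Max length = max(4, 7) = 7
Similarity = 1 - 6/7
= 0.1429


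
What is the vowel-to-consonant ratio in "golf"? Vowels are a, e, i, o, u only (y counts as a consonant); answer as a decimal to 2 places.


Word: "golf"
Vowels (a,e,i,o,u): 1
Consonants: 3
Ratio = 1/3
= 0.33


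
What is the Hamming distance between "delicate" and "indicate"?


Comparing character by character (same length = 8):
  Pos 0: 'd' vs 'i' !=
  Pos 1: 'e' vs 'n' !=
  Pos 2: 'l' vs 'd' !=
  Pos 3: 'i' vs 'i' =
  Pos 4: 'c' vs 'c' =
  Pos 5: 'a' vs 'a' =
  Pos 6: 't' vs 't' =
  Pos 7: 'e' vs 'e' =
Hamming distance = 3


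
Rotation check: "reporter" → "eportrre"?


Word: "reporter", Candidate: "eportrre"
Method: check if candidate is substring of word+word
"reporterreporter" contains "eportrre"? No
Is rotation = No


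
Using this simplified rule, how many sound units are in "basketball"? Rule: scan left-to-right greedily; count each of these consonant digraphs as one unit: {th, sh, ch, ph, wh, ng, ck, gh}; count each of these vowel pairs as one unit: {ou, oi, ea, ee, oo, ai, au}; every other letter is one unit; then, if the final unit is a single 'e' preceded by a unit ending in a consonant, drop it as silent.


Word: "basketball" (10 letters)
Left-to-right scan:
  [1] 'b' (letter)
  [2] 'a' (letter)
  [3] 's' (letter)
  [4] 'k' (letter)
  [5] 'e' (letter)
  [6] 't' (letter)
  [7] 'b' (letter)
  [8] 'a' (letter)
  [9] 'l' (letter)
  [10] 'l' (letter)
Units from scan: 10
Sound units = 10 units


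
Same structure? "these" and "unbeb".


Pattern of "these": [0, 1, 2, 3, 2]
Pattern of "unbeb": [0, 1, 2, 3, 2]
Patterns match
Same pattern = Yes


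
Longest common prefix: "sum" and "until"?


Word 1: "sum"
Word 2: "until"
Comparing from start:
  Pos 0: 's' != 'u' (stop)
LCP = "" (length 0)


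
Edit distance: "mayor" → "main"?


Word 1: "mayor" (length 5)
Word 2: "main" (length 4)
One optimal edit sequence (insert/delete/substitute each cost 1):
  1. keep 'm'
  2. keep 'a'
  3. delete 'y'  (+1)
  4. substitute 'o' -> 'i'  (+1)
  5. substitute 'r' -> 'n'  (+1)
Total edit operations: 3
Edit distance = 3


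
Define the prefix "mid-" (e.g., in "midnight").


Prefix: mid-
As in: midnight -> mid- + night
Meaning = middle


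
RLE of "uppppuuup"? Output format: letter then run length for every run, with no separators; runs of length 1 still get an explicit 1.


String: "uppppuuup"
Scanning for consecutive runs:
  'u' x 1
  'p' x 4
  'u' x 3
  'p' x 1
RLE = "u1p4u3p1"


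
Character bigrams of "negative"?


Word: "negative" (length 8)
Number of bigrams = 8 - 2 + 1 = 7
  Position 0: "ne"
  Position 1: "eg"
  Position 2: "ga"
  Position 3: "at"
  Position 4: "ti"
  Position 5: "iv"
  Position 6: "ve"
Bigrams = "ne", "eg", "ga", "at", "ti", "iv", "ve"


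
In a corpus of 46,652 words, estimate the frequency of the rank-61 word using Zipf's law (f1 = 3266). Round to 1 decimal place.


Zipf's law: f(r) = f(1) / r
f(1) = 3266
f(61) = 3266 / 61
= 53.5 occurrences


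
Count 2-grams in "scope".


Word: "scope" (length 5)
Number of 2-grams = length - 2 + 1 = 5 - 2 + 1
= 4


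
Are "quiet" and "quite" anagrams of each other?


Word 1: "quiet" → sorted: eiqtu
Word 2: "quite" → sorted: eiqtu
Same letters? eiqtu == eiqtu
Anagram = Yes


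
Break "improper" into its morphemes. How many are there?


Word: "improper"
Morphemes: im- + proper
Each morpheme carries meaning
= 2 morphemes


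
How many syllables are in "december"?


Word: "december"
Syllable breakdown: de | cem | ber
Counting: 3 parts
= 3 syllables


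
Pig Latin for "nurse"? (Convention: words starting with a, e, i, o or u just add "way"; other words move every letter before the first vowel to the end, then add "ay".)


Word: "nurse"
Starts with consonant(s) → move to end, add 'ay'
Consonant cluster: "n"
Pig Latin = "ursenay"


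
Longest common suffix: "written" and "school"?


Word 1: "written"
Word 2: "school"
Comparing from end:
  Pos -1: 'n' != 'l' (stop)
LCS = "" (length 0)


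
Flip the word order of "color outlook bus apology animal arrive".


Original: "color outlook bus apology animal arrive"
Words (1..n): color | outlook | bus | apology | animal | arrive
Reversed (n..1): arrive | animal | apology | bus | outlook | color
Result = "arrive animal apology bus outlook color"


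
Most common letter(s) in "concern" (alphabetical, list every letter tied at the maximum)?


Word: "concern"
Letter counts:
  'c': 2
  'e': 1
  'n': 2
  'o': 1
  'r': 1
Maximum count = 2
Most frequent = 'c', 'n' (2 times each)


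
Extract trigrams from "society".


Word: "society" (length 7)
Number of trigrams = 7 - 3 + 1 = 5
  Position 0: "soc"
  Position 1: "oci"
  Position 2: "cie"
  Position 3: "iet"
  Position 4: "ety"
Trigrams = "soc", "oci", "cie", "iet", "ety"


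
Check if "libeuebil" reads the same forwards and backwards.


Word: "libeuebil"
Reversed: "libeuebil"
Forward == Backward? libeuebil == libeuebil
Palindrome = Yes


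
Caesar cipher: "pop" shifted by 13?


Word: "pop"
Shift: 13
Each letter → (letter + shift) mod 26:
  'p' (15) + 13 = 2 → 'c'
  'o' (14) + 13 = 1 → 'b'
  'p' (15) + 13 = 2 → 'c'
Result = "cbc"


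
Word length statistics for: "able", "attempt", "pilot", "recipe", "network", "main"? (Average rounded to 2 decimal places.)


Lengths: "able"=4, "attempt"=7, "pilot"=5, "recipe"=6, "network"=7, "main"=4
Sum = 33, Count = 6
Average = 33/6 = 5.50
= avg=5.50, min=4, max=7


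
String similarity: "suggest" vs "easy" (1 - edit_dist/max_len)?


Word 1: "suggest" (length 7)
Word 2: "easy" (length 4)
One optimal edit sequence:
  1. delete 's'  (+1)
  2. delete 'u'  (+1)
  3. delete 'g'  (+1)
  4. substitute 'g' -> 'e'  (+1)
  5. substitute 'e' -> 'a'  (+1)
  6. keep 's'
  7. substitute 't' -> 'y'  (+1)
Edit distance = 6
Max length = max(7, 4) = 7
Similarity = 1 - 6/7
= 0.1429


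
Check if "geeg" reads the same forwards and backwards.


Word: "geeg"
Reversed: "geeg"
Forward == Backward? geeg == geeg
Palindrome = Yes


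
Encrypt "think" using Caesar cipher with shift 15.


Word: "think"
Shift: 15
Each letter → (letter + shift) mod 26:
  't' (19) + 15 = 8 → 'i'
  'h' (7) + 15 = 22 → 'w'
  'i' (8) + 15 = 23 → 'x'
  'n' (13) + 15 = 2 → 'c'
  'k' (10) + 15 = 25 → 'z'
Result = "iwxcz"


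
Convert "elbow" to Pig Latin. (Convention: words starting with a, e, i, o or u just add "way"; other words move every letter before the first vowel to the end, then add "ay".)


Word: "elbow"
Starts with vowel → add 'way'
Pig Latin = "elbowway"


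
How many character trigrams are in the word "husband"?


Word: "husband" (length 7)
Number of 3-grams = length - 3 + 1 = 7 - 3 + 1
= 5


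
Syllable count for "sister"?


Word: "sister"
Syllable breakdown: sis | ter
Counting: 2 parts
= 2 syllables


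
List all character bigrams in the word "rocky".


Word: "rocky" (length 5)
Number of bigrams = 5 - 2 + 1 = 4
  Position 0: "ro"
  Position 1: "oc"
  Position 2: "ck"
  Position 3: "ky"
Bigrams = "ro", "oc", "ck", "ky"


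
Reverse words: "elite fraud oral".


Original: "elite fraud oral"
Words (1..n): elite | fraud | oral
Reversed (n..1): oral | fraud | elite
Result = "oral fraud elite"


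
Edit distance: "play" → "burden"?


Word 1: "play" (length 4)
Word 2: "burden" (length 6)
One optimal edit sequence (insert/delete/substitute each cost 1):
  1. insert 'b'  (+1)
  2. insert 'u'  (+1)
  3. substitute 'p' -> 'r'  (+1)
  4. substitute 'l' -> 'd'  (+1)
  5. substitute 'a' -> 'e'  (+1)
  6. substitute 'y' -> 'n'  (+1)
Total edit operations: 6
Edit distance = 6


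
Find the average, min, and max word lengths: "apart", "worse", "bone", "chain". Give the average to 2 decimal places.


Lengths: "apart"=5, "worse"=5, "bone"=4, "chain"=5
Sum = 19, Count = 4
Average = 19/4 = 4.75
= avg=4.75, min=4, max=5


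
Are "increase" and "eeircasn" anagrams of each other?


Word 1: "increase" → sorted: aceeinrs
Word 2: "eeircasn" → sorted: aceeinrs
Same letters? aceeinrs == aceeinrs
Anagram = Yes


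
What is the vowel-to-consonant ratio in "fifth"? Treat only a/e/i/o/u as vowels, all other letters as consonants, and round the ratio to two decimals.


Word: "fifth"
Vowels (a,e,i,o,u): 1
Consonants: 4
Ratio = 1/4
= 0.25


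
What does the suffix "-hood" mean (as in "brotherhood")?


Suffix: -hood
Example: brotherhood = brother + -hood
Meaning = state / condition


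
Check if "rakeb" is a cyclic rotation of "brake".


Word: "brake", Candidate: "rakeb"
Method: check if candidate is substring of word+word
"brakebrake" contains "rakeb"? Yes
Is rotation = Yes


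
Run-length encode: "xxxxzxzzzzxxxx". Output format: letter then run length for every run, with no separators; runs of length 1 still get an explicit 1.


String: "xxxxzxzzzzxxxx"
Scanning for consecutive runs:
  'x' x 4
  'z' x 1
  'x' x 1
  'z' x 4
  'x' x 4
RLE = "x4z1x1z4x4"


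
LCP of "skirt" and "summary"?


Word 1: "skirt"
Word 2: "summary"
Comparing from start:
  Pos 0: 's' == 's'
  Pos 1: 'k' != 'u' (stop)
LCP = "s" (length 1)


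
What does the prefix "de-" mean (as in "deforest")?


Prefix: de-
Example: deforest = de- + forest
Meaning = remove / reverse


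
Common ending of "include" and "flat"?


Word 1: "include"
Word 2: "flat"
Comparing from end:
  Pos -1: 'e' != 't' (stop)
LCS = "" (length 0)


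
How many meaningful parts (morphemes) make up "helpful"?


Word: "helpful"
Morphemes: help / -ful
Each morpheme carries meaning
= 2 morphemes


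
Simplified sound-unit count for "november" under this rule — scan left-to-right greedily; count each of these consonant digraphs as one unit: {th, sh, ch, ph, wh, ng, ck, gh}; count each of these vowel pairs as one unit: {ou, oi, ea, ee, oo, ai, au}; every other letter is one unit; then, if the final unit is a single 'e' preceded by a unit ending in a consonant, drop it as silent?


Word: "november" (8 letters)
Left-to-right scan:
  1. 'n' (letter)
  2. 'o' (letter)
  3. 'v' (letter)
  4. 'e' (letter)
  5. 'm' (letter)
  6. 'b' (letter)
  7. 'e' (letter)
  8. 'r' (letter)
Units from scan: 8
Sound units = 8 units


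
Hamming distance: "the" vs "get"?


Comparing character by character (same length = 3):
  Pos 0: 't' vs 'g' !=
  Pos 1: 'h' vs 'e' !=
  Pos 2: 'e' vs 't' !=
Hamming distance = 3


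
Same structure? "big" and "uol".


Pattern of "big": [0, 1, 2]
Pattern of "uol": [0, 1, 2]
Patterns match
Same pattern = Yes


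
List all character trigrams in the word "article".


Word: "article" (length 7)
Number of trigrams = 7 - 3 + 1 = 5
  Position 0: "art"
  Position 1: "rti"
  Position 2: "tic"
  Position 3: "icl"
  Position 4: "cle"
Trigrams = "art", "rti", "tic", "icl", "cle"


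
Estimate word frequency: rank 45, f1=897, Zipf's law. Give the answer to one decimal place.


Zipf's law: f(r) = f(1) / r
f(1) = 897
f(45) = 897 / 45
= 19.9 occurrences


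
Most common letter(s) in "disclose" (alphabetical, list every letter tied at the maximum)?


Word: "disclose"
Letter counts:
  'c': 1
  'd': 1
  'e': 1
  'i': 1
  'l': 1
  'o': 1
  's': 2
Maximum count = 2
Most frequent = 's' (2 times each)


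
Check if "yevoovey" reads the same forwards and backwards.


Word: "yevoovey"
Reversed: "yevoovey"
Forward == Backward? yevoovey == yevoovey
Palindrome = Yes


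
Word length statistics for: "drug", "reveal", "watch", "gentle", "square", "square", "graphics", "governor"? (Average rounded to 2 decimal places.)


Lengths: "drug"=4, "reveal"=6, "watch"=5, "gentle"=6, "square"=6, "square"=6, "graphics"=8, "governor"=8
Sum = 49, Count = 8
Average = 49/8 = 6.13
= avg=6.13, min=4, max=8


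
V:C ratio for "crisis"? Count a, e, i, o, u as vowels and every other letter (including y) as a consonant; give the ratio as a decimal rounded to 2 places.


Word: "crisis"
Vowels (a,e,i,o,u): 2
Consonants: 4
Ratio = 2/4
= 0.50


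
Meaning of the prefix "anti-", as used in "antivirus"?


Prefix: anti-
Example: antivirus = anti- + virus
Meaning = against


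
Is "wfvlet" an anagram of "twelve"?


Word 1: "twelve" → sorted: eeltvw
Word 2: "wfvlet" → sorted: efltvw
Same letters? eeltvw != efltvw
Anagram = No


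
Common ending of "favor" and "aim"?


Word 1: "favor"
Word 2: "aim"
Comparing from end:
  Pos -1: 'r' != 'm' (stop)
LCS = "" (length 0)


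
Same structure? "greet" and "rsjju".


Pattern of "greet": [0, 1, 2, 2, 3]
Pattern of "rsjju": [0, 1, 2, 2, 3]
Patterns match
Same pattern = Yes


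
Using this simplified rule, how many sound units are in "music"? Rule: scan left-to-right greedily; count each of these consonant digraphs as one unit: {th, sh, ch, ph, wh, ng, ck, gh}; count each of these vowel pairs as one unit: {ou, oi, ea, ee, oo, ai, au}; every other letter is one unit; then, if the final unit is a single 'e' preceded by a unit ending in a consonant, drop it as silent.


Word: "music" (5 letters)
Left-to-right scan:
  1. 'm' (letter)
  2. 'u' (letter)
  3. 's' (letter)
  4. 'i' (letter)
  5. 'c' (letter)
Units from scan: 5
Sound units = 5 units


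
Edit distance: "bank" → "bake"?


Word 1: "bank" (length 4)
Word 2: "bake" (length 4)
One optimal edit sequence (insert/delete/substitute each cost 1):
  1. keep 'b'
  2. keep 'a'
  3. substitute 'n' -> 'k'  (+1)
  4. substitute 'k' -> 'e'  (+1)
Total edit operations: 2
Edit distance = 2


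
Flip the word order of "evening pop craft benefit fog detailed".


Original: "evening pop craft benefit fog detailed"
Words (1..n): evening | pop | craft | benefit | fog | detailed
Reversed (n..1): detailed | fog | benefit | craft | pop | evening
Result = "detailed fog benefit craft pop evening"


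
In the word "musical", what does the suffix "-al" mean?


Suffix: -al
Example: musical = music + -al
Meaning = relating to


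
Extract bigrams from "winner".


Word: "winner" (length 6)
Number of bigrams = 6 - 2 + 1 = 5
  Position 0: "wi"
  Position 1: "in"
  Position 2: "nn"
  Position 3: "ne"
  Position 4: "er"
Bigrams = "wi", "in", "nn", "ne", "er"


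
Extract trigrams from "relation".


Word: "relation" (length 8)
Number of trigrams = 8 - 3 + 1 = 6
  Position 0: "rel"
  Position 1: "ela"
  Position 2: "lat"
  Position 3: "ati"
  Position 4: "tio"
  Position 5: "ion"
Trigrams = "rel", "ela", "lat", "ati", "tio", "ion"


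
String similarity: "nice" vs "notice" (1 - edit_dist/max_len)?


Word 1: "nice" (length 4)
Word 2: "notice" (length 6)
One optimal edit sequence:
  1. keep 'n'
  2. insert 'o'  (+1)
  3. insert 't'  (+1)
  4. keep 'i'
  5. keep 'c'
  6. keep 'e'
Edit distance = 2
Max length = max(4, 6) = 6
Similarity = 1 - 2/6
= 0.6667


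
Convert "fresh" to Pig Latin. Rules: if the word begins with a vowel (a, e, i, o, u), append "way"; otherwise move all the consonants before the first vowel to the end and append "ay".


Word: "fresh"
Starts with consonant(s) → move to end, add 'ay'
Consonant cluster: "fr"
Pig Latin = "eshfray"


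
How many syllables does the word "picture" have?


Word: "picture"
Syllable breakdown: pic · ture
Counting: 2 parts
= 2 syllables


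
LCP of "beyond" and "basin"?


Word 1: "beyond"
Word 2: "basin"
Comparing from start:
  Pos 0: 'b' == 'b'
  Pos 1: 'e' != 'a' (stop)
LCP = "b" (length 1)


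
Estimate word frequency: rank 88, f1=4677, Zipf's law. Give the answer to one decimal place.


Zipf's law: f(r) = f(1) / r
f(1) = 4677
f(88) = 4677 / 88
= 53.1 occurrences


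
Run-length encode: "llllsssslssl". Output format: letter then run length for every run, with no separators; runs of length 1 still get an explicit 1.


String: "llllsssslssl"
Scanning for consecutive runs:
  'l' x 4
  's' x 4
  'l' x 1
  's' x 2
  'l' x 1
RLE = "l4s4l1s2l1"


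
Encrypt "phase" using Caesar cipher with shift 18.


Word: "phase"
Shift: 18
Each letter → (letter + shift) mod 26:
  'p' (15) + 18 = 7 → 'h'
  'h' (7) + 18 = 25 → 'z'
  'a' (0) + 18 = 18 → 's'
  's' (18) + 18 = 10 → 'k'
  'e' (4) + 18 = 22 → 'w'
Result = "hzskw"


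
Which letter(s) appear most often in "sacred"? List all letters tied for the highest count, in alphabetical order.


Word: "sacred"
Letter counts:
  'a': 1
  'c': 1
  'd': 1
  'e': 1
  'r': 1
  's': 1
Maximum count = 1
Most frequent = 'a', 'c', 'd', 'e', 'r', 's' (1 time each)


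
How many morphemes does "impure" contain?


Word: "impure"
Morphemes: im- + pure
Each morpheme carries meaning
= 2 morphemes


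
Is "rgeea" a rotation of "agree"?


Word: "agree", Candidate: "rgeea"
Method: check if candidate is substring of word+word
"agreeagree" contains "rgeea"? No
Is rotation = No
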